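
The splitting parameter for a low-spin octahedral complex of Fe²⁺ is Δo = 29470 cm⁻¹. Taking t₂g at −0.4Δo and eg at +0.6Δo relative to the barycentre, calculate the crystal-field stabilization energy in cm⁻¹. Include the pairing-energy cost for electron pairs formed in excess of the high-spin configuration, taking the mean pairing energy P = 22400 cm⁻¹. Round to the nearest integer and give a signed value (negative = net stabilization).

Fe sits in group 8; removing 2 electrons leaves Fe²⁺ with 8 − 2 = 6 d electrons.
The d⁶ electrons fill as t₂g⁶ eg⁰.
The orbital stabilization is -2.4Δo = -2.4 × 29470 = -70728 cm⁻¹.
Pairing penalty: 3 pairs vs 1 in the high-spin reference → 2 extra × P = 44800 cm⁻¹.
Overall CFSE = -70728 + 44800 = -25928 cm⁻¹.

-25928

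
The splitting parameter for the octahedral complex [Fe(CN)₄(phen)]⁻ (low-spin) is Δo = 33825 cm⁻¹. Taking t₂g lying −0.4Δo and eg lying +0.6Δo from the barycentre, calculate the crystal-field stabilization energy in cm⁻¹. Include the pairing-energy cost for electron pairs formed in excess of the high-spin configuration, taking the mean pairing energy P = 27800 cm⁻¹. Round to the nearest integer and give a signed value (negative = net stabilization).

-12050

Ligand charges: 4×(-1) from CN⁻ and 1×(+0) from phen sum to -4; with overall charge -1, Fe is +3.
Fe³⁺: group 8, so d-count = 8 − 3 = 5.
The d⁵ electrons fill as t₂g⁵ eg⁰.
Orbital CFSE = 5(-0.4) + 0(0.6) = -2.0Δo = -2.0 × 33825 = -67650 cm⁻¹.
Pairing penalty: 2 pairs vs 0 in the high-spin reference → 2 extra × P = 55600 cm⁻¹.
Net CFSE = -67650 + 55600 = -12050 cm⁻¹.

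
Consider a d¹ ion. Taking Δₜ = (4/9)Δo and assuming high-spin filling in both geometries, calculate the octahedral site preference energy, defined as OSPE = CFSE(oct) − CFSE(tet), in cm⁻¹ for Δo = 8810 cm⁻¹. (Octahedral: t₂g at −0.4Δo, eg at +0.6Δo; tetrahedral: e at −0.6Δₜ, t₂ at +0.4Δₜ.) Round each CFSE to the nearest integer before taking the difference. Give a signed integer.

-1175

In an octahedral site d¹ (HS) is t₂g¹ eg⁰, giving CFSE(oct) = -0.4Δo = -3524 cm⁻¹.
Tetrahedral e¹ t₂⁰ gives -0.6Δₜ = -0.6 × (4/9) × 8810 = -2349 cm⁻¹.
Subtracting, OSPE = -3524 − (-2349) = -1175 cm⁻¹.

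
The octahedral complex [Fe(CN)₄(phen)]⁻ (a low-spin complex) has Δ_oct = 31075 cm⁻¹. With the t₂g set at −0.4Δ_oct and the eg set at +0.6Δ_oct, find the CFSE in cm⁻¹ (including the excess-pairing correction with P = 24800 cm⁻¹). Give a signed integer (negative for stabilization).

Ligand charges: 4×(-1) from CN⁻ and 1×(+0) from phen sum to -4; with overall charge -1, Fe is +3.
Fe is in group 8, so Fe³⁺ is d⁵ (8 − 3 = 5).
Electron filling gives t₂g⁵ eg⁰.
The orbital stabilization is -2.0Δ_oct = -2.0 × 31075 = -62150 cm⁻¹.
Pairing penalty: 2 pairs vs 0 in the high-spin reference → 2 extra × P = 49600 cm⁻¹.
Overall CFSE = -62150 + 49600 = -12550 cm⁻¹.

-12550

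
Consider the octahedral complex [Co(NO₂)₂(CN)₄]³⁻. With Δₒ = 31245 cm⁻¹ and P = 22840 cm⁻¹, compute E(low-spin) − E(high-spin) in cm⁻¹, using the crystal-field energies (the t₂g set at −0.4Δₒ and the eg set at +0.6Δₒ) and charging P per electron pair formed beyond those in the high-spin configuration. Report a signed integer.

-16810

Ligand charges: 2×(-1) from NO₂⁻ and 4×(-1) from CN⁻ sum to -6; with overall charge -3, Co is +3.
Group 9 minus oxidation state +3 gives a d⁶ configuration for Co³⁺.
High-spin: t₂g⁴ eg², CFSE = -0.4Δₒ = -12498 cm⁻¹.
Low-spin: t₂g⁶ eg⁰, orbital CFSE = -2.4Δₒ = -74988 cm⁻¹; plus 2 excess pairs × P = +45680 cm⁻¹; total -29308 cm⁻¹.
Thus E(LS) − E(HS) = -16810 cm⁻¹.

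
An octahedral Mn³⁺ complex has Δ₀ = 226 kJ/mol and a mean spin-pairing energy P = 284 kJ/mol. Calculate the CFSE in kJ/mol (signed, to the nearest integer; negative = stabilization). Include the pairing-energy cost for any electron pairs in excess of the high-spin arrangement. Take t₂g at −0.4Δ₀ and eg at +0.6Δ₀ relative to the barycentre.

Mn³⁺: group 7, so d-count = 7 − 3 = 4.
Since Δ₀ = 226 kJ/mol < P = 284 kJ/mol, the complex adopts the high-spin configuration.
That gives t₂g³ eg¹.
Orbital CFSE = -0.6Δ₀ = -0.6 × 226 = -136 kJ/mol.
High-spin has no excess pairs, so no pairing correction applies.

-136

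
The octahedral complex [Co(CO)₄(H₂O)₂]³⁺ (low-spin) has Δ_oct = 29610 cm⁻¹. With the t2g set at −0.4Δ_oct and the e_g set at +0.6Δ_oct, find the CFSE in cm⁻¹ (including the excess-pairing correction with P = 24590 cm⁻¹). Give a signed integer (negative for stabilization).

Ligand charges: 4×(+0) from CO and 2×(+0) from H₂O sum to +0; with overall charge +3, Co is +3.
Co is in group 9, so Co³⁺ is d⁶ (9 − 3 = 6).
Configuration: t2g^6 e_g^0.
Orbital CFSE = 6(-0.4) + 0(0.6) = -2.4Δ_oct = -2.4 × 29610 = -71064 cm⁻¹.
Relative to high-spin t2g^4 e_g^2 (1 paired), the low-spin configuration has 2 additional pairs, contributing +2 × 24590 = +49180 cm⁻¹.
Overall CFSE = -71064 + 49180 = -21884 cm⁻¹.

-21884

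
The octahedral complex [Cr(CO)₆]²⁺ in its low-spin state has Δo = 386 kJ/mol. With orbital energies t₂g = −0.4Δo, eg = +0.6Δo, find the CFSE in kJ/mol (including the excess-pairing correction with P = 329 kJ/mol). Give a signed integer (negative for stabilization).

-289

CO is neutral, so the +2 overall charge sits on Cr: oxidation state +2.
Cr²⁺: group 6, so d-count = 6 − 2 = 4.
Configuration: t₂g⁴ eg⁰.
CFSE(orbital) = 4×(-0.4Δo) + 0×(0.6Δo) = -1.6Δo; with Δo = 386 kJ/mol that is -618 kJ/mol.
Pairing penalty: 1 pair vs 0 in the high-spin reference → 1 extra × P = 329 kJ/mol.
Overall CFSE = -618 + 329 = -289 kJ/mol.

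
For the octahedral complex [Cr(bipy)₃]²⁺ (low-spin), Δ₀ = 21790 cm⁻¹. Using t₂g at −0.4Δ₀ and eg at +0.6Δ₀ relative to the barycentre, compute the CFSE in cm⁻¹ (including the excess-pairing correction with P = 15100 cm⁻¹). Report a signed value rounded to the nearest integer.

-19764

bipy is neutral, so the +2 overall charge sits on Cr: oxidation state +2.
Cr is in group 6, so Cr²⁺ is d⁴ (6 − 2 = 4).
Configuration: t₂g⁴ eg⁰.
The orbital stabilization is -1.6Δ₀ = -1.6 × 21790 = -34864 cm⁻¹.
High-spin d⁴ would be t₂g³ eg¹ with 0 pairs; low-spin has 1, so 1 excess pair costs +1P = +15100 cm⁻¹.
Overall CFSE = -34864 + 15100 = -19764 cm⁻¹.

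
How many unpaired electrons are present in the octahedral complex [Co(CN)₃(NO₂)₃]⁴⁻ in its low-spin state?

Ligand charges: 3×(-1) from CN⁻ and 3×(-1) from NO₂⁻ sum to -6; with overall charge -4, Co is +2.
Group 9 minus oxidation state +2 gives a d⁷ configuration for Co²⁺.
Configuration: t₂g⁶ eg¹, giving 1 unpaired electron.

1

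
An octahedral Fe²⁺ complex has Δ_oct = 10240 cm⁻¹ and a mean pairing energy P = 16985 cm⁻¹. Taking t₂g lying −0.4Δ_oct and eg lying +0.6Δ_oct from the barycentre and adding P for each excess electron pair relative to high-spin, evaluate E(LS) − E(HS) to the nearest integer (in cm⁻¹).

13490

Group 8 minus oxidation state +2 gives a d⁶ configuration for Fe²⁺.
High-spin: t₂g⁴ eg², CFSE = -0.4Δ_oct = -4096 cm⁻¹.
Low-spin t₂g⁶ eg⁰ gives -2.4Δ_oct = -24576 cm⁻¹, but forming 2 extra pairs costs 2P = 33970 cm⁻¹, so E(LS) = -24576 + 33970 = 9394 cm⁻¹.
Thus E(LS) − E(HS) = 13490 cm⁻¹.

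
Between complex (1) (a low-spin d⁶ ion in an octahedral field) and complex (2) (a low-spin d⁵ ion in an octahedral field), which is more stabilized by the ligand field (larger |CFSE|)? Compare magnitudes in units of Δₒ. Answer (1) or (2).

(1): t₂g⁶ eg⁰, CFSE = -2.4Δₒ.
(2): t2g^5 e_g^0, CFSE = -2.0Δₒ.
So (1) has the larger |CFSE|.

(1)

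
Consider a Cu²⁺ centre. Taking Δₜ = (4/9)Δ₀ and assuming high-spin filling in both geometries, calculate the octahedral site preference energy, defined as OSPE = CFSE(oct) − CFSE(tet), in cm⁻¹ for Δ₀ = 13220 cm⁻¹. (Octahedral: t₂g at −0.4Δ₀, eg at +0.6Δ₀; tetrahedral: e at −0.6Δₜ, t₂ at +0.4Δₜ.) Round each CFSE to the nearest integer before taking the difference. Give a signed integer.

Cu²⁺: group 11, so d-count = 11 − 2 = 9.
Octahedral (high-spin): t2g^6 e_g^3, CFSE = 6(−0.4) + 3(+0.6) = -0.6Δ₀ = -0.6 × 13220 = -7932 cm⁻¹.
In a tetrahedral site the filling is e^4 t2^5: CFSE(tet) = -0.4Δₜ = -0.4 × (4/9)(13220) = -2350 cm⁻¹.
OSPE = CFSE(oct) − CFSE(tet) = -7932 − (-2350) = -5582 cm⁻¹.

-5582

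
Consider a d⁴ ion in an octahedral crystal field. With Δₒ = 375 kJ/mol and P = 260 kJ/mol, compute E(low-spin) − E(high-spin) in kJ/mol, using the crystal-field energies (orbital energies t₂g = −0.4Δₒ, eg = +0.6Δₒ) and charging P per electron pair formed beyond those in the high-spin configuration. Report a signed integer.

High-spin: t₂g³ eg¹, CFSE = -0.6Δₒ = -225 kJ/mol.
Low-spin t₂g⁴ eg⁰ gives -1.6Δₒ = -600 kJ/mol, but forming 1 extra pair costs 1P = 260 kJ/mol, so E(LS) = -600 + 260 = -340 kJ/mol.
Thus E(LS) − E(HS) = -115 kJ/mol.

-115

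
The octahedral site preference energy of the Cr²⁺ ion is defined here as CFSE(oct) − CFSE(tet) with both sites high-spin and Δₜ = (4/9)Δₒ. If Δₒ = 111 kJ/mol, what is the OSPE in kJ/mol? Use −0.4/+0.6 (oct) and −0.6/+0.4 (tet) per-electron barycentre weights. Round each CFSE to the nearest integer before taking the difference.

Cr sits in group 6; removing 2 electrons leaves Cr²⁺ with 6 − 2 = 4 d electrons.
In an octahedral site d⁴ (HS) is t₂g³ eg¹, giving CFSE(oct) = -0.6Δₒ = -67 kJ/mol.
Tetrahedral e² t₂² gives -0.4Δₜ = -0.4 × (4/9) × 111 = -20 kJ/mol.
Subtracting, OSPE = -67 − (-20) = -47 kJ/mol.

-47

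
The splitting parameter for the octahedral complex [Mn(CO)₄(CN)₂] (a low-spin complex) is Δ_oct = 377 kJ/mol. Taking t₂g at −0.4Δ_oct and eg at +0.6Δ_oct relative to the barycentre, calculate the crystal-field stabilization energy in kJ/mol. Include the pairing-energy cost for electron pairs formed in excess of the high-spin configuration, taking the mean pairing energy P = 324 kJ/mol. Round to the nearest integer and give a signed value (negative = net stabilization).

Ligand charges: 4×(+0) from CO and 2×(-1) from CN⁻ sum to -2; with overall charge +0, Mn is +2.
Mn sits in group 7; removing 2 electrons leaves Mn²⁺ with 7 − 2 = 5 d electrons.
Electron filling gives t₂g⁵ eg⁰.
The orbital stabilization is -2.0Δ_oct = -2.0 × 377 = -754 kJ/mol.
Relative to high-spin t₂g³ eg² (0 paired), the low-spin configuration has 2 additional pairs, contributing +2 × 324 = +648 kJ/mol.
Net CFSE = -754 + 648 = -106 kJ/mol.

-106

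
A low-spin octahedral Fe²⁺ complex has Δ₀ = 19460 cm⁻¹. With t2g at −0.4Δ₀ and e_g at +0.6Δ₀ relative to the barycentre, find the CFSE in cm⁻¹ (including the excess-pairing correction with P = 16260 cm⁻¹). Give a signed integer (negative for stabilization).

Fe²⁺: group 8, so d-count = 8 − 2 = 6.
Electron filling gives t2g^6 e_g^0.
The orbital stabilization is -2.4Δ₀ = -2.4 × 19460 = -46704 cm⁻¹.
High-spin d⁶ would be t2g^4 e_g^2 with 1 pair; low-spin has 3, so 2 excess pairs cost +2P = +32520 cm⁻¹.
Net CFSE = -46704 + 32520 = -14184 cm⁻¹.

-14184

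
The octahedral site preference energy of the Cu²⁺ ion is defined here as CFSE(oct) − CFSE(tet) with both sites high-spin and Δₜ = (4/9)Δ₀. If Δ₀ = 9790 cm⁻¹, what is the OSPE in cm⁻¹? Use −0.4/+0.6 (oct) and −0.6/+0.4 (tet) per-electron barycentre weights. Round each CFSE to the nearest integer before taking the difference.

Group 11 minus oxidation state +2 gives a d⁹ configuration for Cu²⁺.
In an octahedral site d⁹ (HS) is t2g^6 e_g^3, giving CFSE(oct) = -0.6Δ₀ = -5874 cm⁻¹.
In a tetrahedral site the filling is e^4 t2^5: CFSE(tet) = -0.4Δₜ = -0.4 × (4/9)(9790) = -1740 cm⁻¹.
OSPE = CFSE(oct) − CFSE(tet) = -5874 − (-1740) = -4134 cm⁻¹.

-4134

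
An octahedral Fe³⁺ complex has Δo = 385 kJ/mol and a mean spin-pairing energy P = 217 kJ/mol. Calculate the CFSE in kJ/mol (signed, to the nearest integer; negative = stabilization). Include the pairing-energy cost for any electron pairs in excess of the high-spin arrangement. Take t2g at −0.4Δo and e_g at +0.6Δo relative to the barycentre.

-336

Fe is in group 8, so Fe³⁺ is d⁵ (8 − 3 = 5).
Since Δo = 385 kJ/mol > P = 217 kJ/mol, the complex adopts the low-spin configuration.
Configuration: t2g^5 e_g^0.
Orbital CFSE = -2.0Δo = -2.0 × 385 = -770 kJ/mol.
Excess pairs vs high-spin: 2 − 0 = 2; pairing cost = +434 kJ/mol.
Net CFSE = -770 + 434 = -336 kJ/mol.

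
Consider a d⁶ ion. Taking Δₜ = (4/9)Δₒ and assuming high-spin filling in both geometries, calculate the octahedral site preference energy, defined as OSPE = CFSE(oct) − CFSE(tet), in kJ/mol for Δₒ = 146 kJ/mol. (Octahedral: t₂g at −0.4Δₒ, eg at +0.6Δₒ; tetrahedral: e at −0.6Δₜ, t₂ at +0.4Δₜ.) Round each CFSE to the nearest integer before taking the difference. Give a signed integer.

Octahedral high-spin t₂g⁴ eg²: CFSE = -0.4 × 146 = -58 kJ/mol.
In a tetrahedral site the filling is e³ t₂³: CFSE(tet) = -0.6Δₜ = -0.6 × (4/9)(146) = -39 kJ/mol.
Subtracting, OSPE = -58 − (-39) = -19 kJ/mol.

-19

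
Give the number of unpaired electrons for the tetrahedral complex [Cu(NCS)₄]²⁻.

1

Each NCS⁻ contributes -1; 4 × (-1) = -4. With overall charge -2, Cu is in the +2 oxidation state.
Cu sits in group 11; removing 2 electrons leaves Cu²⁺ with 11 − 2 = 9 d electrons.
With tetrahedral geometry the complex is necessarily high-spin.
Configuration: e⁴ t₂⁵, giving 1 unpaired electron.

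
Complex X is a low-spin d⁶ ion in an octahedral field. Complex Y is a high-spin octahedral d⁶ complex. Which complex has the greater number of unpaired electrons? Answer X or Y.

Y

X: t₂g⁶ eg⁰ → 0 unpaired.
Y: t2g^4 e_g^2 → 4 unpaired.
So Y has more unpaired electrons.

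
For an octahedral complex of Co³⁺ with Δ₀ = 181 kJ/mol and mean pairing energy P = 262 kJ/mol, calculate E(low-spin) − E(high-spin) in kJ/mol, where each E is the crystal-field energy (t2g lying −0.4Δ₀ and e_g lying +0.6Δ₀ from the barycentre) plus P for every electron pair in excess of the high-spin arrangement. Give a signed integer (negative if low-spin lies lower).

Co³⁺: group 9, so d-count = 9 − 3 = 6.
High-spin d⁶ fills as t2g^4 e_g^2 with CFSE 4(−0.4) + 2(+0.6) = -0.4Δ₀ = -72 kJ/mol.
Low-spin: t2g^6 e_g^0, orbital CFSE = -2.4Δ₀ = -434 kJ/mol; plus 2 excess pairs × P = +524 kJ/mol; total 90 kJ/mol.
Thus E(LS) − E(HS) = 162 kJ/mol.

162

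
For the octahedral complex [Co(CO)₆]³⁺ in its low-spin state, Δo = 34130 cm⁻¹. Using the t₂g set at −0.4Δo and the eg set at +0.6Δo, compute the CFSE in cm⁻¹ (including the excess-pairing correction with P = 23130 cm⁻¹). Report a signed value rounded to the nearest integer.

-35652

CO is neutral, so the +3 overall charge sits on Co: oxidation state +3.
Co is in group 9, so Co³⁺ is d⁶ (9 − 3 = 6).
Configuration: t₂g⁶ eg⁰.
Orbital CFSE = 6(-0.4) + 0(0.6) = -2.4Δo = -2.4 × 34130 = -81912 cm⁻¹.
Relative to high-spin t₂g⁴ eg² (1 paired), the low-spin configuration has 2 additional pairs, contributing +2 × 23130 = +46260 cm⁻¹.
Combining: -81912 + 46260 = -35652 cm⁻¹.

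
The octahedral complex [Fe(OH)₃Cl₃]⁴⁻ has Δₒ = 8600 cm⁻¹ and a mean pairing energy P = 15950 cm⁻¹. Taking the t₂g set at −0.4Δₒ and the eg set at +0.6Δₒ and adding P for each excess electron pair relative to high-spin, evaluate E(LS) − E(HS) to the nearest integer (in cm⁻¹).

Ligand charges: 3×(-1) from OH⁻ and 3×(-1) from Cl⁻ sum to -6; with overall charge -4, Fe is +2.
Fe²⁺: group 8, so d-count = 8 − 2 = 6.
High-spin d⁶ fills as t₂g⁴ eg² with CFSE 4(−0.4) + 2(+0.6) = -0.4Δₒ = -3440 cm⁻¹.
Low-spin: t₂g⁶ eg⁰, orbital CFSE = -2.4Δₒ = -20640 cm⁻¹; plus 2 excess pairs × P = +31900 cm⁻¹; total 11260 cm⁻¹.
The difference is 11260 − (-3440) = 14700 cm⁻¹, so high-spin lies lower.

14700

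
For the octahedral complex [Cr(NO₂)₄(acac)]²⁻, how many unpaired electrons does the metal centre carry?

Ligand charges: 4×(-1) from NO₂⁻ and 1×(-1) from acac⁻ sum to -5; with overall charge -2, Cr is +3.
Cr sits in group 6; removing 3 electrons leaves Cr³⁺ with 6 − 3 = 3 d electrons.
Configuration: t₂g³ eg⁰, giving 3 unpaired electrons.

3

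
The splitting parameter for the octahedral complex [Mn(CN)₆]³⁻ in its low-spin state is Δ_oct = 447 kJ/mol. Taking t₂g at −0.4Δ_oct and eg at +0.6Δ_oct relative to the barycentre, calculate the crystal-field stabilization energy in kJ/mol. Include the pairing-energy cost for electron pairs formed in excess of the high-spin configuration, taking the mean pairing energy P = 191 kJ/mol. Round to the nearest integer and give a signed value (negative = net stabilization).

-524

Each CN⁻ contributes -1; 6 × (-1) = -6. With overall charge -3, Mn is in the +3 oxidation state.
Group 7 minus oxidation state +3 gives a d⁴ configuration for Mn³⁺.
Configuration: t₂g⁴ eg⁰.
Orbital CFSE = 4(-0.4) + 0(0.6) = -1.6Δ_oct = -1.6 × 447 = -715 kJ/mol.
Pairing penalty: 1 pair vs 0 in the high-spin reference → 1 extra × P = 191 kJ/mol.
Combining: -715 + 191 = -524 kJ/mol.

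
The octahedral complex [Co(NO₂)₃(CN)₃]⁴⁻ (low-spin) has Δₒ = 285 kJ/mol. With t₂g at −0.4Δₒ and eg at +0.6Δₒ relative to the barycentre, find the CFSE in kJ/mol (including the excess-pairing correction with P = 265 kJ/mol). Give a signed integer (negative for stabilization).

Ligand charges: 3×(-1) from NO₂⁻ and 3×(-1) from CN⁻ sum to -6; with overall charge -4, Co is +2.
Co is in group 9, so Co²⁺ is d⁷ (9 − 2 = 7).
Electron filling gives t₂g⁶ eg¹.
Orbital CFSE = 6(-0.4) + 1(0.6) = -1.8Δₒ = -1.8 × 285 = -513 kJ/mol.
High-spin d⁷ would be t₂g⁵ eg² with 2 pairs; low-spin has 3, so 1 excess pair costs +1P = +265 kJ/mol.
Net CFSE = -513 + 265 = -248 kJ/mol.

-248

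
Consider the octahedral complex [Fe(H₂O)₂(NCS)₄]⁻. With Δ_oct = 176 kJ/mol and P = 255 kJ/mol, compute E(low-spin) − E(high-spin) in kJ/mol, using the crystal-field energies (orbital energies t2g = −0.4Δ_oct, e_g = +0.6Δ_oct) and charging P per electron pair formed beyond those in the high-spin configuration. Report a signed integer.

Ligand charges: 2×(+0) from H₂O and 4×(-1) from NCS⁻ sum to -4; with overall charge -1, Fe is +3.
Fe³⁺: group 8, so d-count = 8 − 3 = 5.
In the high-spin limit (t2g^3 e_g^2) the orbital term is 0.0Δ_oct = 0 kJ/mol, with no excess pairing.
For low-spin the configuration is t2g^5 e_g^0: orbital energy -2.0 × 176 = -352 kJ/mol, and 2 additional pairs relative to high-spin add 510 kJ/mol, giving 158 kJ/mol.
The difference is 158 − (0) = 158 kJ/mol, so high-spin lies lower.

158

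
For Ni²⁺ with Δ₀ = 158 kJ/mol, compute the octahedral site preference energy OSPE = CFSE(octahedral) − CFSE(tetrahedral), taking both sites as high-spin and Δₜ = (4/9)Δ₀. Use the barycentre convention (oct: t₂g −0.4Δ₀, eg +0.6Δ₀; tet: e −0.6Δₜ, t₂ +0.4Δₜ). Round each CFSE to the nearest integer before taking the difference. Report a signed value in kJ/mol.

-134

Group 10 minus oxidation state +2 gives a d⁸ configuration for Ni²⁺.
Octahedral high-spin t2g^6 e_g^2: CFSE = -1.2 × 158 = -190 kJ/mol.
Tetrahedral e^4 t2^4 gives -0.8Δₜ = -0.8 × (4/9) × 158 = -56 kJ/mol.
OSPE = CFSE(oct) − CFSE(tet) = -190 − (-56) = -134 kJ/mol.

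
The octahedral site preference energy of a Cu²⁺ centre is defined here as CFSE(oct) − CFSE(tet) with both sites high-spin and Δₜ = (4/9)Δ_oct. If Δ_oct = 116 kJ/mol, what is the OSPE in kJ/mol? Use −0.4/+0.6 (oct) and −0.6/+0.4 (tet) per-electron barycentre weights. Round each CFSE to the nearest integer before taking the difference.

Cu is in group 11, so Cu²⁺ is d⁹ (11 − 2 = 9).
Octahedral high-spin t₂g⁶ eg³: CFSE = -0.6 × 116 = -70 kJ/mol.
In a tetrahedral site the filling is e⁴ t₂⁵: CFSE(tet) = -0.4Δₜ = -0.4 × (4/9)(116) = -21 kJ/mol.
Subtracting, OSPE = -70 − (-21) = -49 kJ/mol.

-49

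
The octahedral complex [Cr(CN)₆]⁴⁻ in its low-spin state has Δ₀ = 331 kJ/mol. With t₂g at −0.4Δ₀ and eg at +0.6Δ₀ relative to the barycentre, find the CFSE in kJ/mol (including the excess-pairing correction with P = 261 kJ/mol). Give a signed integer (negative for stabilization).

-269

Each CN⁻ contributes -1; 6 × (-1) = -6. With overall charge -4, Cr is in the +2 oxidation state.
Cr sits in group 6; removing 2 electrons leaves Cr²⁺ with 6 − 2 = 4 d electrons.
The d⁴ electrons fill as t₂g⁴ eg⁰.
The orbital stabilization is -1.6Δ₀ = -1.6 × 331 = -530 kJ/mol.
Relative to high-spin t₂g³ eg¹ (0 paired), the low-spin configuration has 1 additional pair, contributing +1 × 261 = +261 kJ/mol.
Net CFSE = -530 + 261 = -269 kJ/mol.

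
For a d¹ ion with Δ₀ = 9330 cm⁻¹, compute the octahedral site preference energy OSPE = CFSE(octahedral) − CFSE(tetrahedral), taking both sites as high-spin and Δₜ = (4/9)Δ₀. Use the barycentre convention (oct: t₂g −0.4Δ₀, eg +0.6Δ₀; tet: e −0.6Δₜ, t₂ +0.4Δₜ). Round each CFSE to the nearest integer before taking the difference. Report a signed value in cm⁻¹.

-1244

In an octahedral site d¹ (HS) is t₂g¹ eg⁰, giving CFSE(oct) = -0.4Δ₀ = -3732 cm⁻¹.
In a tetrahedral site the filling is e¹ t₂⁰: CFSE(tet) = -0.6Δₜ = -0.6 × (4/9)(9330) = -2488 cm⁻¹.
OSPE = -3732 − (-2488) = -1244 cm⁻¹.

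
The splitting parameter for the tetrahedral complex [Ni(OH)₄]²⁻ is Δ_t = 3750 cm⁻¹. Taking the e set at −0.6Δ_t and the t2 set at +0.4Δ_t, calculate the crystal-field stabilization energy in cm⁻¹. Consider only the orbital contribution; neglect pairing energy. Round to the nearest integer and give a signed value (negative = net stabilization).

-3000

Each OH⁻ contributes -1; 4 × (-1) = -4. With overall charge -2, Ni is in the +2 oxidation state.
Ni sits in group 10; removing 2 electrons leaves Ni²⁺ with 10 − 2 = 8 d electrons.
Tetrahedral fields are weak (Δₜ ≈ 4/9 Δₒ), so electrons fill high-spin.
Electron filling gives e^4 t2^4.
The orbital stabilization is -0.8Δ_t = -0.8 × 3750 = -3000 cm⁻¹.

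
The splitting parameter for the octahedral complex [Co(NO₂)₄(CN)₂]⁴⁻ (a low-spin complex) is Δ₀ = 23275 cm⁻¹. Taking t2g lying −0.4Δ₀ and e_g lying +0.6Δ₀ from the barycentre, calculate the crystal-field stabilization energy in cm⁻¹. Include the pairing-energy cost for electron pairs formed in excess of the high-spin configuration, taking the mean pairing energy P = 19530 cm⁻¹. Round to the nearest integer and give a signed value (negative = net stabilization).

-22365

Ligand charges: 4×(-1) from NO₂⁻ and 2×(-1) from CN⁻ sum to -6; with overall charge -4, Co is +2.
Co²⁺: group 9, so d-count = 9 − 2 = 7.
The d⁷ electrons fill as t2g^6 e_g^1.
CFSE(orbital) = 6×(-0.4Δ₀) + 1×(0.6Δ₀) = -1.8Δ₀; with Δ₀ = 23275 cm⁻¹ that is -41895 cm⁻¹.
Pairing penalty: 3 pairs vs 2 in the high-spin reference → 1 extra × P = 19530 cm⁻¹.
Overall CFSE = -41895 + 19530 = -22365 cm⁻¹.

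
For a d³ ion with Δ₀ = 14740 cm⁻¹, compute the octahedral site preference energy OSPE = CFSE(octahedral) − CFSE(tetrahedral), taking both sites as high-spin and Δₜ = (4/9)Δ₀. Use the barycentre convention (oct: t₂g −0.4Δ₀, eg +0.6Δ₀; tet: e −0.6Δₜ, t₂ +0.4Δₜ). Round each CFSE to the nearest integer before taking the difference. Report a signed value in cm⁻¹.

-12447

In an octahedral site d³ (HS) is t₂g³ eg⁰, giving CFSE(oct) = -1.2Δ₀ = -17688 cm⁻¹.
In a tetrahedral site the filling is e² t₂¹: CFSE(tet) = -0.8Δₜ = -0.8 × (4/9)(14740) = -5241 cm⁻¹.
OSPE = CFSE(oct) − CFSE(tet) = -17688 − (-5241) = -12447 cm⁻¹.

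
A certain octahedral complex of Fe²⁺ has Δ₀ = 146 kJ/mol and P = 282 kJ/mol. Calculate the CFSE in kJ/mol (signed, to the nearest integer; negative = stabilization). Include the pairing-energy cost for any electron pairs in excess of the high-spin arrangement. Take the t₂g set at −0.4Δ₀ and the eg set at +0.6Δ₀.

-58

Fe sits in group 8; removing 2 electrons leaves Fe²⁺ with 8 − 2 = 6 d electrons.
Δ₀ < P, so pairing is avoided: the ground state is high-spin.
That gives t₂g⁴ eg².
Orbital CFSE = -0.4Δ₀ = -0.4 × 146 = -58 kJ/mol.
High-spin has no excess pairs, so no pairing correction applies.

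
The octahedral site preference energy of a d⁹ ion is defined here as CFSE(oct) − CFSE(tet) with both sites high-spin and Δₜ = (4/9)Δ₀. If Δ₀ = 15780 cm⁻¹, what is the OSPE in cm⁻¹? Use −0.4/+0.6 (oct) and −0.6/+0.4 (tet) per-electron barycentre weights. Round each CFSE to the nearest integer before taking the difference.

-6663

Octahedral high-spin t₂g⁶ eg³: CFSE = -0.6 × 15780 = -9468 cm⁻¹.
In a tetrahedral site the filling is e⁴ t₂⁵: CFSE(tet) = -0.4Δₜ = -0.4 × (4/9)(15780) = -2805 cm⁻¹.
OSPE = -9468 − (-2805) = -6663 cm⁻¹.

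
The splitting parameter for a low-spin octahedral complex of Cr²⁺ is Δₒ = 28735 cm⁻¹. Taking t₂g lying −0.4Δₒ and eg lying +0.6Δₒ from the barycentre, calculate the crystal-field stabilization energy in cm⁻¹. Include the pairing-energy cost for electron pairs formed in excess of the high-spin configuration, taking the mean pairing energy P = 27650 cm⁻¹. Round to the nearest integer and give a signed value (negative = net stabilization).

-18326

Cr is in group 6, so Cr²⁺ is d⁴ (6 − 2 = 4).
The d⁴ electrons fill as t₂g⁴ eg⁰.
Orbital CFSE = 4(-0.4) + 0(0.6) = -1.6Δₒ = -1.6 × 28735 = -45976 cm⁻¹.
Relative to high-spin t₂g³ eg¹ (0 paired), the low-spin configuration has 1 additional pair, contributing +1 × 27650 = +27650 cm⁻¹.
Net CFSE = -45976 + 27650 = -18326 cm⁻¹.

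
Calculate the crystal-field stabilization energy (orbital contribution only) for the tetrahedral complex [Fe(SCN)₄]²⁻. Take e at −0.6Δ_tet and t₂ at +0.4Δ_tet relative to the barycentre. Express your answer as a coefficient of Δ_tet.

-0.6 Δ_tet

Each SCN⁻ contributes -1; 4 × (-1) = -4. With overall charge -2, Fe is in the +2 oxidation state.
Fe²⁺: group 8, so d-count = 8 − 2 = 6.
Tetrahedral fields are weak (Δₜ ≈ 4/9 Δₒ), so electrons fill high-spin.
Configuration: e³ t₂³.
CFSE = 3(-0.6Δ_tet) + 3(0.4Δ_tet) = -1.8Δ_tet + 1.2Δ_tet = -0.6Δ_tet.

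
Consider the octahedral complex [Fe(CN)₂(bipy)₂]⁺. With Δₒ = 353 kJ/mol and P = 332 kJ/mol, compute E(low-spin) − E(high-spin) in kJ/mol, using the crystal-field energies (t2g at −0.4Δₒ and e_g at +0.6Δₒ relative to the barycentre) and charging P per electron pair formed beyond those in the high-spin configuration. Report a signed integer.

-42

Ligand charges: 2×(-1) from CN⁻ and 2×(+0) from bipy sum to -2; with overall charge +1, Fe is +3.
Group 8 minus oxidation state +3 gives a d⁵ configuration for Fe³⁺.
High-spin d⁵ fills as t2g^3 e_g^2 with CFSE 3(−0.4) + 2(+0.6) = 0.0Δₒ = 0 kJ/mol.
For low-spin the configuration is t2g^5 e_g^0: orbital energy -2.0 × 353 = -706 kJ/mol, and 2 additional pairs relative to high-spin add 664 kJ/mol, giving -42 kJ/mol.
E(LS) − E(HS) = -42 − (0) = -42 kJ/mol.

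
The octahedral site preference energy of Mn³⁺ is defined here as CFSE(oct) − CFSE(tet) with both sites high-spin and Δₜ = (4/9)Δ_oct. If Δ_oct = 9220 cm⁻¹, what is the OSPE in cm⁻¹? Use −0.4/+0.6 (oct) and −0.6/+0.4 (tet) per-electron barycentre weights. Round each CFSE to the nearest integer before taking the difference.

Mn sits in group 7; removing 3 electrons leaves Mn³⁺ with 7 − 3 = 4 d electrons.
Octahedral high-spin t₂g³ eg¹: CFSE = -0.6 × 9220 = -5532 cm⁻¹.
Tetrahedral e² t₂² gives -0.4Δₜ = -0.4 × (4/9) × 9220 = -1639 cm⁻¹.
Subtracting, OSPE = -5532 − (-1639) = -3893 cm⁻¹.

-3893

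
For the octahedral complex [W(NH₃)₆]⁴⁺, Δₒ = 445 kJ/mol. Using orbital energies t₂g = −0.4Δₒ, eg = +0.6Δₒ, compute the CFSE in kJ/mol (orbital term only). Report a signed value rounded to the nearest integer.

-356

NH₃ is neutral, so the +4 overall charge sits on W: oxidation state +4.
Group 6 minus oxidation state +4 gives a d² configuration for W⁴⁺.
The d² electrons fill as t₂g² eg⁰.
Orbital CFSE = 2(-0.4) + 0(0.6) = -0.8Δₒ = -0.8 × 445 = -356 kJ/mol.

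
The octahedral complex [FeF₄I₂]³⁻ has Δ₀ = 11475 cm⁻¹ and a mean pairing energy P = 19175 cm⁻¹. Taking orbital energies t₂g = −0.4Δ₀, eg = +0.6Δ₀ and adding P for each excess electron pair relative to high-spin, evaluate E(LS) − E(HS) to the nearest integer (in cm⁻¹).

Ligand charges: 4×(-1) from F⁻ and 2×(-1) from I⁻ sum to -6; with overall charge -3, Fe is +3.
Fe sits in group 8; removing 3 electrons leaves Fe³⁺ with 8 − 3 = 5 d electrons.
High-spin d⁵ fills as t₂g³ eg² with CFSE 3(−0.4) + 2(+0.6) = 0.0Δ₀ = 0 cm⁻¹.
For low-spin the configuration is t₂g⁵ eg⁰: orbital energy -2.0 × 11475 = -22950 cm⁻¹, and 2 additional pairs relative to high-spin add 38350 cm⁻¹, giving 15400 cm⁻¹.
E(LS) − E(HS) = 15400 − (0) = 15400 cm⁻¹.

15400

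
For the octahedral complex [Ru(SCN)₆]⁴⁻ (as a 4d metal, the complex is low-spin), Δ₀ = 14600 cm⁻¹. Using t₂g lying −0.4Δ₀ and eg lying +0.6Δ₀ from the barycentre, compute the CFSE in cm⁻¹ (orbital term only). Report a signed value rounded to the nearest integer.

Each SCN⁻ contributes -1; 6 × (-1) = -6. With overall charge -4, Ru is in the +2 oxidation state.
Ru sits in group 8; removing 2 electrons leaves Ru²⁺ with 8 − 2 = 6 d electrons.
Electron filling gives t₂g⁶ eg⁰.
CFSE(orbital) = 6×(-0.4Δ₀) + 0×(0.6Δ₀) = -2.4Δ₀; with Δ₀ = 14600 cm⁻¹ that is -35040 cm⁻¹.

-35040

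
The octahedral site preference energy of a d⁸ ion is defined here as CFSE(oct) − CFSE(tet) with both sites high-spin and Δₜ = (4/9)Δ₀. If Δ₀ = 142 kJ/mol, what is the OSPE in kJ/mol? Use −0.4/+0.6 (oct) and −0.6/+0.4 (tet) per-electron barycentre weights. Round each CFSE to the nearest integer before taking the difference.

In an octahedral site d⁸ (HS) is t₂g⁶ eg², giving CFSE(oct) = -1.2Δ₀ = -170 kJ/mol.
Tetrahedral: e⁴ t₂⁴, CFSE = 4(−0.6) + 4(+0.4) = -0.8Δₜ = -0.8 × (4/9) × 142 = -50 kJ/mol.
OSPE = CFSE(oct) − CFSE(tet) = -170 − (-50) = -120 kJ/mol.

-120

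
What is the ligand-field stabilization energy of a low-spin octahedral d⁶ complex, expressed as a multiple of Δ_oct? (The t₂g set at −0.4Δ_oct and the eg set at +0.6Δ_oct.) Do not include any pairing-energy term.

Configuration: t₂g⁶ eg⁰.
CFSE = 6(-0.4Δ_oct) + 0(0.6Δ_oct) = -2.4Δ_oct + 0.0Δ_oct = -2.4Δ_oct.

-2.4 Δ_oct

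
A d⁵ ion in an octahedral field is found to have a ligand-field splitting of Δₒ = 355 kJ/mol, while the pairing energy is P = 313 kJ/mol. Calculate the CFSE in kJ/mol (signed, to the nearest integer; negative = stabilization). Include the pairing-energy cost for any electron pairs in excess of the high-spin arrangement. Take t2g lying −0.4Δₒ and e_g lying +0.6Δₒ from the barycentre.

-84

Here Δₒ > P (355 > 313), so the low-spin state is favoured.
That gives t2g^5 e_g^0.
Orbital CFSE = -2.0Δₒ = -2.0 × 355 = -710 kJ/mol.
Excess pairs vs high-spin: 2 − 0 = 2; pairing cost = +626 kJ/mol.
Net CFSE = -710 + 626 = -84 kJ/mol.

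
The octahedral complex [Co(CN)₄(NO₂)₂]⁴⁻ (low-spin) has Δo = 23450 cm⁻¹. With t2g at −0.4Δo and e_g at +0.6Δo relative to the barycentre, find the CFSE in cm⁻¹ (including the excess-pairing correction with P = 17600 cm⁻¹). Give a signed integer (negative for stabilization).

-24610

Ligand charges: 4×(-1) from CN⁻ and 2×(-1) from NO₂⁻ sum to -6; with overall charge -4, Co is +2.
Co²⁺: group 9, so d-count = 9 − 2 = 7.
Electron filling gives t2g^6 e_g^1.
The orbital stabilization is -1.8Δo = -1.8 × 23450 = -42210 cm⁻¹.
High-spin d⁷ would be t2g^5 e_g^2 with 2 pairs; low-spin has 3, so 1 excess pair costs +1P = +17600 cm⁻¹.
Overall CFSE = -42210 + 17600 = -24610 cm⁻¹.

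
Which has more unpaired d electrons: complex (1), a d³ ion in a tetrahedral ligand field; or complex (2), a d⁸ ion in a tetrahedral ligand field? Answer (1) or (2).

(1)

(1): Tetrahedral splitting is small, so the complex is high-spin; e^2 t2^1 → 3 unpaired.
(2): Tetrahedral fields are weak (Δₜ ≈ 4/9 Δₒ), so electrons fill high-spin; e⁴ t₂⁴ → 2 unpaired.
So (1) has more unpaired electrons.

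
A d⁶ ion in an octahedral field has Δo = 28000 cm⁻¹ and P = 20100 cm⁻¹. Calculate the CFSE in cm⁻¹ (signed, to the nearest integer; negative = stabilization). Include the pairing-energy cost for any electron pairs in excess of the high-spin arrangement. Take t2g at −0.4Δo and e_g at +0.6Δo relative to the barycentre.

Δo > P, so pairing is preferred: the ground state is low-spin.
Filling d⁶ accordingly: t2g^6 e_g^0.
Orbital CFSE = -2.4Δo = -2.4 × 28000 = -67200 cm⁻¹.
Excess pairs vs high-spin: 3 − 1 = 2; pairing cost = +40200 cm⁻¹.
Net CFSE = -67200 + 40200 = -27000 cm⁻¹.

-27000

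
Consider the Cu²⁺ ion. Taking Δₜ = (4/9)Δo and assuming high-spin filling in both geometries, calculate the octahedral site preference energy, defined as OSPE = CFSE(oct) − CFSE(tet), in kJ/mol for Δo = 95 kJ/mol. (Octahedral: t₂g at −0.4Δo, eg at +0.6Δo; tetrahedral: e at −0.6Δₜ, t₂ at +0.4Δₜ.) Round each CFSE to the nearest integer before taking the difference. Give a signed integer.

Cu sits in group 11; removing 2 electrons leaves Cu²⁺ with 11 − 2 = 9 d electrons.
Octahedral high-spin t2g^6 e_g^3: CFSE = -0.6 × 95 = -57 kJ/mol.
Tetrahedral: e^4 t2^5, CFSE = 4(−0.6) + 5(+0.4) = -0.4Δₜ = -0.4 × (4/9) × 95 = -17 kJ/mol.
OSPE = -57 − (-17) = -40 kJ/mol.

-40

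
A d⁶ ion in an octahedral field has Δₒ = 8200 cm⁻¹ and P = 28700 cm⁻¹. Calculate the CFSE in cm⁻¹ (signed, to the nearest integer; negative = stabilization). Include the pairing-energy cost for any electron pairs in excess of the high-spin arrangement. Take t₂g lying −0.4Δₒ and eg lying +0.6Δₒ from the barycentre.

Since Δₒ = 8200 cm⁻¹ < P = 28700 cm⁻¹, the complex adopts the high-spin configuration.
That gives t₂g⁴ eg².
Orbital CFSE = -0.4Δₒ = -0.4 × 8200 = -3280 cm⁻¹.
High-spin has no excess pairs, so no pairing correction applies.

-3280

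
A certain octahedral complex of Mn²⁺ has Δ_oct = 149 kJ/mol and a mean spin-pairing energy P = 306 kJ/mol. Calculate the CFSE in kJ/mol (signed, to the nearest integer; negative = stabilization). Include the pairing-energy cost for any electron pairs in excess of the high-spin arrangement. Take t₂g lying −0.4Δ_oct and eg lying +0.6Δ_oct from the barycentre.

0

Mn is in group 7, so Mn²⁺ is d⁵ (7 − 2 = 5).
Since Δ_oct = 149 kJ/mol < P = 306 kJ/mol, the complex adopts the high-spin configuration.
That gives t₂g³ eg².
Orbital CFSE = 0.0Δ_oct = 0.0 × 149 = 0 kJ/mol.
High-spin has no excess pairs, so no pairing correction applies.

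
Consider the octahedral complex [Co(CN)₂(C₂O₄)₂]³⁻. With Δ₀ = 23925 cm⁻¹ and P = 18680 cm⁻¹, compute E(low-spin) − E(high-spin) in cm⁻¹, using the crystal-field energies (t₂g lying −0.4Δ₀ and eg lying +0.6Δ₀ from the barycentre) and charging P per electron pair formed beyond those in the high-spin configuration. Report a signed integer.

-10490

Ligand charges: 2×(-1) from CN⁻ and 2×(-2) from C₂O₄²⁻ sum to -6; with overall charge -3, Co is +3.
Co is in group 9, so Co³⁺ is d⁶ (9 − 3 = 6).
High-spin: t₂g⁴ eg², CFSE = -0.4Δ₀ = -9570 cm⁻¹.
Low-spin: t₂g⁶ eg⁰, orbital CFSE = -2.4Δ₀ = -57420 cm⁻¹; plus 2 excess pairs × P = +37360 cm⁻¹; total -20060 cm⁻¹.
Thus E(LS) − E(HS) = -10490 cm⁻¹.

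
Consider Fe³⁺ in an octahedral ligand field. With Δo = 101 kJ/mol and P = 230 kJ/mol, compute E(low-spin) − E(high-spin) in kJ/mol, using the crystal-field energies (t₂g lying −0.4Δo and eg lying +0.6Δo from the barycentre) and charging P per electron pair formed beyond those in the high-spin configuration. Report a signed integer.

Fe sits in group 8; removing 3 electrons leaves Fe³⁺ with 8 − 3 = 5 d electrons.
High-spin d⁵ fills as t₂g³ eg² with CFSE 3(−0.4) + 2(+0.6) = 0.0Δo = 0 kJ/mol.
Low-spin t₂g⁵ eg⁰ gives -2.0Δo = -202 kJ/mol, but forming 2 extra pairs costs 2P = 460 kJ/mol, so E(LS) = -202 + 460 = 258 kJ/mol.
E(LS) − E(HS) = 258 − (0) = 258 kJ/mol.

258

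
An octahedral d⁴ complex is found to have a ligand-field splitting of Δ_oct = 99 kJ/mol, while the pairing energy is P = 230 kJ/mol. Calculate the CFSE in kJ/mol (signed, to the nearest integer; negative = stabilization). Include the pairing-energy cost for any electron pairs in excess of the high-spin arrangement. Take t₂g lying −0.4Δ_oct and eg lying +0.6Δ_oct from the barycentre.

-59

Δ_oct < P, so pairing is avoided: the ground state is high-spin.
Configuration: t₂g³ eg¹.
Orbital CFSE = -0.6Δ_oct = -0.6 × 99 = -59 kJ/mol.
High-spin has no excess pairs, so no pairing correction applies.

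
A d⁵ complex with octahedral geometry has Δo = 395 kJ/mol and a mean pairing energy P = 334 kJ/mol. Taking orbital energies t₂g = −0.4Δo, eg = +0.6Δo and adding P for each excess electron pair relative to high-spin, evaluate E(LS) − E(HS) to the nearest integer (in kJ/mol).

High-spin: t₂g³ eg², CFSE = 0.0Δo = 0 kJ/mol.
Low-spin t₂g⁵ eg⁰ gives -2.0Δo = -790 kJ/mol, but forming 2 extra pairs costs 2P = 668 kJ/mol, so E(LS) = -790 + 668 = -122 kJ/mol.
The difference is -122 − (0) = -122 kJ/mol, so low-spin lies lower.

-122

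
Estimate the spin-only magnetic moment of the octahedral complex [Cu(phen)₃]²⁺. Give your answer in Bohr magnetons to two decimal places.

1.73 Bohr magnetons

phen is neutral, so the +2 overall charge sits on Cu: oxidation state +2.
Cu sits in group 11; removing 2 electrons leaves Cu²⁺ with 11 − 2 = 9 d electrons.
Configuration: t₂g⁶ eg³ → 1 unpaired electron.
μ(spin-only) = √[1(1+2)] = √3 ≈ 1.73 Bohr magnetons.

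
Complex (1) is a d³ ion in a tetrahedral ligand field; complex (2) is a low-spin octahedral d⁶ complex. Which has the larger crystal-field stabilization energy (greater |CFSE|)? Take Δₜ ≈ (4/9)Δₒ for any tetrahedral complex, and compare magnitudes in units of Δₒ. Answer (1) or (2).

(2)

(1): With tetrahedral geometry the complex is necessarily high-spin; e^2 t2^1, CFSE = -0.8Δₜ ≈ -0.36Δₒ.
(2): t₂g⁶ eg⁰, CFSE = -2.4Δₒ.
So (2) has the larger |CFSE|.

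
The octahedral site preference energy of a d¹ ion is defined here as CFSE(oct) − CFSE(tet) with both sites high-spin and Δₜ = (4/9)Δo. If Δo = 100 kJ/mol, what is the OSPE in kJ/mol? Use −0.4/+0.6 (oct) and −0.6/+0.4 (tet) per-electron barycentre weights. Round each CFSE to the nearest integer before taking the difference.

Octahedral (high-spin): t₂g¹ eg⁰, CFSE = 1(−0.4) + 0(+0.6) = -0.4Δo = -0.4 × 100 = -40 kJ/mol.
In a tetrahedral site the filling is e¹ t₂⁰: CFSE(tet) = -0.6Δₜ = -0.6 × (4/9)(100) = -27 kJ/mol.
OSPE = -40 − (-27) = -13 kJ/mol.

-13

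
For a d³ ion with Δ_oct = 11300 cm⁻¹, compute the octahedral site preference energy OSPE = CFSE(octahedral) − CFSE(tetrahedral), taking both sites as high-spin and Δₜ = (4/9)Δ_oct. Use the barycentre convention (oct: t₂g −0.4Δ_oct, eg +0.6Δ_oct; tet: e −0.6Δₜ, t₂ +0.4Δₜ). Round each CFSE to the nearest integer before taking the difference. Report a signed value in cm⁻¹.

-9542

Octahedral (high-spin): t2g^3 e_g^0, CFSE = 3(−0.4) + 0(+0.6) = -1.2Δ_oct = -1.2 × 11300 = -13560 cm⁻¹.
Tetrahedral: e^2 t2^1, CFSE = 2(−0.6) + 1(+0.4) = -0.8Δₜ = -0.8 × (4/9) × 11300 = -4018 cm⁻¹.
OSPE = CFSE(oct) − CFSE(tet) = -13560 − (-4018) = -9542 cm⁻¹.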